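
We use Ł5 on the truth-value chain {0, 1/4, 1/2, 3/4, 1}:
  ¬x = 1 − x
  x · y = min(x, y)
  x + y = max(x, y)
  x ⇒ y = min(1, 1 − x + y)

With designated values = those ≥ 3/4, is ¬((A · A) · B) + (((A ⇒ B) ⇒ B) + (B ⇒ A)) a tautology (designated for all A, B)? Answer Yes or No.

At A = 3/4, B = 0, for instance:
A · A = 3/4 · 3/4 = 3/4
(A · A) · B = 3/4 · 0 = 0
¬((A · A) · B) = ¬0 = 1
A ⇒ B = 3/4 ⇒ 0 = 1/4
(A ⇒ B) ⇒ B = 1/4 ⇒ 0 = 3/4
B ⇒ A = 0 ⇒ 3/4 = 1
((A ⇒ B) ⇒ B) + (B ⇒ A) = 3/4 + 1 = 1
¬((A · A) · B) + (((A ⇒ B) ⇒ B) + (B ⇒ A)) = 1 + 1 = 1
and checking the remaining 24 assignments likewise gives ≥ 3/4 in every case.

Yes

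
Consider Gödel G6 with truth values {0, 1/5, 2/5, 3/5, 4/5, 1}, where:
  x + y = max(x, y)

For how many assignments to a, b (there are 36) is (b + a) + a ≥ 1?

value 1: 11 assignments (counts)
value 4/5: 9 assignments
value 3/5: 7 assignments
value 2/5: 5 assignments
value 1/5: 3 assignments
value 0: 1 assignment
So 11 of the 36 assignments meet the threshold.

11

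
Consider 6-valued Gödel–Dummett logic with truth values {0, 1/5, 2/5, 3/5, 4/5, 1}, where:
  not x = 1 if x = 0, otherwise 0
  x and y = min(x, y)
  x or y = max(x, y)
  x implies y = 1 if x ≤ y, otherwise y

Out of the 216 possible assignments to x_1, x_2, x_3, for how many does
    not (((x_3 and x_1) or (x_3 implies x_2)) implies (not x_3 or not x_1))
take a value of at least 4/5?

value 1: 150 assignments (counts)
value 0: 66 assignments
So 150 of the 216 assignments meet the threshold.

150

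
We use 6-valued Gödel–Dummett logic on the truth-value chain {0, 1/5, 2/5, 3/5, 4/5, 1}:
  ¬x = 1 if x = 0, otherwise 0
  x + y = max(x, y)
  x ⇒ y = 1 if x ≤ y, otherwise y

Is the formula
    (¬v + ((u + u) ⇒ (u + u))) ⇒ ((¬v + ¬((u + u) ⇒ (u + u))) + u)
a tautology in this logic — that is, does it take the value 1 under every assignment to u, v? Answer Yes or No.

No

Counterexample: take u = 0, v = 1/5.
¬v = ¬1/5 = 0
u + u = 0 + 0 = 0
u + u = 0 + 0 = 0
(u + u) ⇒ (u + u) = 0 ⇒ 0 = 1
¬v + ((u + u) ⇒ (u + u)) = 0 + 1 = 1
¬v = ¬1/5 = 0
u + u = 0 + 0 = 0
u + u = 0 + 0 = 0
(u + u) ⇒ (u + u) = 0 ⇒ 0 = 1
¬((u + u) ⇒ (u + u)) = ¬1 = 0
¬v + ¬((u + u) ⇒ (u + u)) = 0 + 0 = 0
(¬v + ¬((u + u) ⇒ (u + u))) + u = 0 + 0 = 0
(¬v + ((u + u) ⇒ (u + u))) ⇒ ((¬v + ¬((u + u) ⇒ (u + u))) + u) = 1 ⇒ 0 = 0
This gives 0 ≠ 1.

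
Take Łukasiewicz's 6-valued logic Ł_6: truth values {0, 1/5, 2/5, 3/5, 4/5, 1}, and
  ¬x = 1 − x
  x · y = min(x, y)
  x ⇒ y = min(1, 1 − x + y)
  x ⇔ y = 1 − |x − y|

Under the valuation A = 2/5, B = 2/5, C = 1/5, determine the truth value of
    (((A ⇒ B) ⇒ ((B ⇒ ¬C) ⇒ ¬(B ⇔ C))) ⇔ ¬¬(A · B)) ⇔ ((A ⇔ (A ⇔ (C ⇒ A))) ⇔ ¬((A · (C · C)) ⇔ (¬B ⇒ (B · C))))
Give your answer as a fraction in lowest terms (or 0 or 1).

A ⇒ B = 2/5 ⇒ 2/5 = 1
¬C = ¬1/5 = 4/5
B ⇒ ¬C = 2/5 ⇒ 4/5 = 1
B ⇔ C = 2/5 ⇔ 1/5 = 4/5
¬(B ⇔ C) = ¬4/5 = 1/5
(B ⇒ ¬C) ⇒ ¬(B ⇔ C) = 1 ⇒ 1/5 = 1/5
(A ⇒ B) ⇒ ((B ⇒ ¬C) ⇒ ¬(B ⇔ C)) = 1 ⇒ 1/5 = 1/5
A · B = 2/5 · 2/5 = 2/5
¬(A · B) = ¬2/5 = 3/5
¬¬(A · B) = ¬3/5 = 2/5
((A ⇒ B) ⇒ ((B ⇒ ¬C) ⇒ ¬(B ⇔ C))) ⇔ ¬¬(A · B) = 1/5 ⇔ 2/5 = 4/5
C ⇒ A = 1/5 ⇒ 2/5 = 1
A ⇔ (C ⇒ A) = 2/5 ⇔ 1 = 2/5
A ⇔ (A ⇔ (C ⇒ A)) = 2/5 ⇔ 2/5 = 1
C · C = 1/5 · 1/5 = 1/5
A · (C · C) = 2/5 · 1/5 = 1/5
¬B = ¬2/5 = 3/5
B · C = 2/5 · 1/5 = 1/5
¬B ⇒ (B · C) = 3/5 ⇒ 1/5 = 3/5
(A · (C · C)) ⇔ (¬B ⇒ (B · C)) = 1/5 ⇔ 3/5 = 3/5
¬((A · (C · C)) ⇔ (¬B ⇒ (B · C))) = ¬3/5 = 2/5
(A ⇔ (A ⇔ (C ⇒ A))) ⇔ ¬((A · (C · C)) ⇔ (¬B ⇒ (B · C))) = 1 ⇔ 2/5 = 2/5
(((A ⇒ B) ⇒ ((B ⇒ ¬C) ⇒ ¬(B ⇔ C))) ⇔ ¬¬(A · B)) ⇔ ((A ⇔ (A ⇔ (C ⇒ A))) ⇔ ¬((A · (C · C)) ⇔ (¬B ⇒ (B · C)))) = 4/5 ⇔ 2/5 = 3/5

3/5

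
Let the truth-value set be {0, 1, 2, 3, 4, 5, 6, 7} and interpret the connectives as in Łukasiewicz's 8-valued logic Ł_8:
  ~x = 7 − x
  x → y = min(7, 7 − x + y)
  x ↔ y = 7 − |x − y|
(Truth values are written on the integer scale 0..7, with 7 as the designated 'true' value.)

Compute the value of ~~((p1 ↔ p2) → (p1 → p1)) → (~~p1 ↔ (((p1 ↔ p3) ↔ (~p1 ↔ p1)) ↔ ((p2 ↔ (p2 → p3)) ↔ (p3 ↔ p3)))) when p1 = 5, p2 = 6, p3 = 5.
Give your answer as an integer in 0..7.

6

p1 ↔ p2 = 5 ↔ 6 = 6
p1 → p1 = 5 → 5 = 7
(p1 ↔ p2) → (p1 → p1) = 6 → 7 = 7
~((p1 ↔ p2) → (p1 → p1)) = ~7 = 0
~~((p1 ↔ p2) → (p1 → p1)) = ~0 = 7
~p1 = ~5 = 2
~~p1 = ~2 = 5
p1 ↔ p3 = 5 ↔ 5 = 7
~p1 = ~5 = 2
~p1 ↔ p1 = 2 ↔ 5 = 4
(p1 ↔ p3) ↔ (~p1 ↔ p1) = 7 ↔ 4 = 4
p2 → p3 = 6 → 5 = 6
p2 ↔ (p2 → p3) = 6 ↔ 6 = 7
p3 ↔ p3 = 5 ↔ 5 = 7
(p2 ↔ (p2 → p3)) ↔ (p3 ↔ p3) = 7 ↔ 7 = 7
((p1 ↔ p3) ↔ (~p1 ↔ p1)) ↔ ((p2 ↔ (p2 → p3)) ↔ (p3 ↔ p3)) = 4 ↔ 7 = 4
~~p1 ↔ (((p1 ↔ p3) ↔ (~p1 ↔ p1)) ↔ ((p2 ↔ (p2 → p3)) ↔ (p3 ↔ p3))) = 5 ↔ 4 = 6
~~((p1 ↔ p2) → (p1 → p1)) → (~~p1 ↔ (((p1 ↔ p3) ↔ (~p1 ↔ p1)) ↔ ((p2 ↔ (p2 → p3)) ↔ (p3 ↔ p3)))) = 7 → 6 = 6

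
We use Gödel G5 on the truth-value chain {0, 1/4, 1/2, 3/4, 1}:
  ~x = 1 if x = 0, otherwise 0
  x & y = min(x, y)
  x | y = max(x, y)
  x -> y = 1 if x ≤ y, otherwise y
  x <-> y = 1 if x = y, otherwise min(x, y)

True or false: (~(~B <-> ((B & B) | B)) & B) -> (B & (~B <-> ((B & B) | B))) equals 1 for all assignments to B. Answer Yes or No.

No

Counterexample: take B = 1/4.
~B = ~1/4 = 0
B & B = 1/4 & 1/4 = 1/4
(B & B) | B = 1/4 | 1/4 = 1/4
~B <-> ((B & B) | B) = 0 <-> 1/4 = 0
~(~B <-> ((B & B) | B)) = ~0 = 1
~(~B <-> ((B & B) | B)) & B = 1 & 1/4 = 1/4
~B = ~1/4 = 0
B & B = 1/4 & 1/4 = 1/4
(B & B) | B = 1/4 | 1/4 = 1/4
~B <-> ((B & B) | B) = 0 <-> 1/4 = 0
B & (~B <-> ((B & B) | B)) = 1/4 & 0 = 0
(~(~B <-> ((B & B) | B)) & B) -> (B & (~B <-> ((B & B) | B))) = 1/4 -> 0 = 0
This gives 0 ≠ 1.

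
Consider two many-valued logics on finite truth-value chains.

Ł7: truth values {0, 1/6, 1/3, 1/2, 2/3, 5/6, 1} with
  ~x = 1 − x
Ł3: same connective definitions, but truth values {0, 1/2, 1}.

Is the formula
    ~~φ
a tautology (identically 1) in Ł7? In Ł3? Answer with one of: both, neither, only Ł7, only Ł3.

neither

In Ł7: at φ = 0 the value is 0 — not a tautology.
In Ł3: at φ = 0 the value is 0 — not a tautology.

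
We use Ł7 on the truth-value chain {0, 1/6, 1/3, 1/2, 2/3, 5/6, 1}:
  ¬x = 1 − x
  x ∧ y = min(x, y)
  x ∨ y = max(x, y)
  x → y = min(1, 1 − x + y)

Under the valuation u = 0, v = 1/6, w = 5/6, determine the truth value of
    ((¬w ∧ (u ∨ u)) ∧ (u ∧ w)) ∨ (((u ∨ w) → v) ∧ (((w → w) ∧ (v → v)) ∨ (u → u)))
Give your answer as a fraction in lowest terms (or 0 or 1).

¬w = ¬5/6 = 1/6
u ∨ u = 0 ∨ 0 = 0
¬w ∧ (u ∨ u) = 1/6 ∧ 0 = 0
u ∧ w = 0 ∧ 5/6 = 0
(¬w ∧ (u ∨ u)) ∧ (u ∧ w) = 0 ∧ 0 = 0
u ∨ w = 0 ∨ 5/6 = 5/6
(u ∨ w) → v = 5/6 → 1/6 = 1/3
w → w = 5/6 → 5/6 = 1
v → v = 1/6 → 1/6 = 1
(w → w) ∧ (v → v) = 1 ∧ 1 = 1
u → u = 0 → 0 = 1
((w → w) ∧ (v → v)) ∨ (u → u) = 1 ∨ 1 = 1
((u ∨ w) → v) ∧ (((w → w) ∧ (v → v)) ∨ (u → u)) = 1/3 ∧ 1 = 1/3
((¬w ∧ (u ∨ u)) ∧ (u ∧ w)) ∨ (((u ∨ w) → v) ∧ (((w → w) ∧ (v → v)) ∨ (u → u))) = 0 ∨ 1/3 = 1/3

1/3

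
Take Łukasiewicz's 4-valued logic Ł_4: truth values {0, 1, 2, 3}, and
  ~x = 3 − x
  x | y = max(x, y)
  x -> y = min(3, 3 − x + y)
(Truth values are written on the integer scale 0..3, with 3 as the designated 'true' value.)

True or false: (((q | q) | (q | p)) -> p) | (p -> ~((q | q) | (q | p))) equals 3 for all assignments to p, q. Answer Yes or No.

No

Counterexample: take p = 1, q = 3.
q | q = 3 | 3 = 3
q | p = 3 | 1 = 3
(q | q) | (q | p) = 3 | 3 = 3
((q | q) | (q | p)) -> p = 3 -> 1 = 1
q | q = 3 | 3 = 3
q | p = 3 | 1 = 3
(q | q) | (q | p) = 3 | 3 = 3
~((q | q) | (q | p)) = ~3 = 0
p -> ~((q | q) | (q | p)) = 1 -> 0 = 2
(((q | q) | (q | p)) -> p) | (p -> ~((q | q) | (q | p))) = 1 | 2 = 2
This gives 2 ≠ 3.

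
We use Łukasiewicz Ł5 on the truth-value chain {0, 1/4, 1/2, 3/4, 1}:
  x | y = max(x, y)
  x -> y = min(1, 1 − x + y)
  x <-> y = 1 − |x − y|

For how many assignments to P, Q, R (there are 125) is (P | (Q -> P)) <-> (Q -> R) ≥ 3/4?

value 1: 65 assignments (counts)
value 3/4: 32 assignments (counts)
value 1/2: 18 assignments
value 1/4: 8 assignments
value 0: 2 assignments
So 97 of the 125 assignments meet the threshold.

97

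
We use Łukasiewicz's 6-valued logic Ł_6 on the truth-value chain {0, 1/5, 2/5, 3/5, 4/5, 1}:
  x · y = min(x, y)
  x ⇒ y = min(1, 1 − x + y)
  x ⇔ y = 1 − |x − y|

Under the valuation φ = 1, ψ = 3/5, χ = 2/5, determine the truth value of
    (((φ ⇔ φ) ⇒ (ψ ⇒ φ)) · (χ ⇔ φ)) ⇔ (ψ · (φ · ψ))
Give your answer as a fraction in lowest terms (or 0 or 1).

φ ⇔ φ = 1 ⇔ 1 = 1
ψ ⇒ φ = 3/5 ⇒ 1 = 1
(φ ⇔ φ) ⇒ (ψ ⇒ φ) = 1 ⇒ 1 = 1
χ ⇔ φ = 2/5 ⇔ 1 = 2/5
((φ ⇔ φ) ⇒ (ψ ⇒ φ)) · (χ ⇔ φ) = 1 · 2/5 = 2/5
φ · ψ = 1 · 3/5 = 3/5
ψ · (φ · ψ) = 3/5 · 3/5 = 3/5
(((φ ⇔ φ) ⇒ (ψ ⇒ φ)) · (χ ⇔ φ)) ⇔ (ψ · (φ · ψ)) = 2/5 ⇔ 3/5 = 4/5

4/5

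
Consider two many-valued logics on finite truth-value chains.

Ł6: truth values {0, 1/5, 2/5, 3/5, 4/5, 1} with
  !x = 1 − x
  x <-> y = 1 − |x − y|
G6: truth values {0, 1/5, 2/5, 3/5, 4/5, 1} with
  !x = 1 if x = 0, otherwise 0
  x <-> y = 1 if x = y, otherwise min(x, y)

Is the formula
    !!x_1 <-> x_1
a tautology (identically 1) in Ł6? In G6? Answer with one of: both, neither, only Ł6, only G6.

only Ł6

In Ł6: every assignment gives 1 — tautology.
In G6: at x_1 = 1/5 the value is 1/5 — not a tautology.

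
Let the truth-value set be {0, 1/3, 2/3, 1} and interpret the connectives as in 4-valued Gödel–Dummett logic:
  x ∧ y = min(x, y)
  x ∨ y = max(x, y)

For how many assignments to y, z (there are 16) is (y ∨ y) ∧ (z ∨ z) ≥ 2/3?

y = 0, z = 0 ↦ 0  <
y = 0, z = 1/3 ↦ 0  <
y = 0, z = 2/3 ↦ 0  <
y = 0, z = 1 ↦ 0  <
y = 1/3, z = 0 ↦ 0  <
y = 1/3, z = 1/3 ↦ 1/3  <
y = 1/3, z = 2/3 ↦ 1/3  <
y = 1/3, z = 1 ↦ 1/3  <
y = 2/3, z = 0 ↦ 0  <
y = 2/3, z = 1/3 ↦ 1/3  <
y = 2/3, z = 2/3 ↦ 2/3  ≥
y = 2/3, z = 1 ↦ 2/3  ≥
y = 1, z = 0 ↦ 0  <
y = 1, z = 1/3 ↦ 1/3  <
y = 1, z = 2/3 ↦ 2/3  ≥
y = 1, z = 1 ↦ 1  ≥
So 4 of the 16 assignments meet the threshold.

4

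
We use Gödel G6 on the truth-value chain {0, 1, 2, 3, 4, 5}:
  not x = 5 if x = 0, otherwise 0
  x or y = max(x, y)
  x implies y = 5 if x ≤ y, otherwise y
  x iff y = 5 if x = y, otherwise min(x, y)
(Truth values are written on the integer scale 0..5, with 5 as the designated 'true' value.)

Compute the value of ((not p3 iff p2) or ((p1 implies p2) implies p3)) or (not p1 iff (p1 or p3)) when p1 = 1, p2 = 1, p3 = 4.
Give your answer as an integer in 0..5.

4

not p3 = not 4 = 0
not p3 iff p2 = 0 iff 1 = 0
p1 implies p2 = 1 implies 1 = 5
(p1 implies p2) implies p3 = 5 implies 4 = 4
(not p3 iff p2) or ((p1 implies p2) implies p3) = 0 or 4 = 4
not p1 = not 1 = 0
p1 or p3 = 1 or 4 = 4
not p1 iff (p1 or p3) = 0 iff 4 = 0
((not p3 iff p2) or ((p1 implies p2) implies p3)) or (not p1 iff (p1 or p3)) = 4 or 0 = 4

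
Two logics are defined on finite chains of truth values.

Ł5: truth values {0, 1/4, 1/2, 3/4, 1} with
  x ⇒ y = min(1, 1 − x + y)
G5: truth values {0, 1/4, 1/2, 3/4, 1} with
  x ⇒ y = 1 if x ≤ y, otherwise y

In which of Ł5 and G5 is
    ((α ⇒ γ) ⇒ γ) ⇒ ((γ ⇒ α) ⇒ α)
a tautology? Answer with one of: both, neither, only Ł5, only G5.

only Ł5

In Ł5: every assignment gives 1 — tautology.
In G5: at α = 1/4, γ = 0 the value is 1/4 — not a tautology.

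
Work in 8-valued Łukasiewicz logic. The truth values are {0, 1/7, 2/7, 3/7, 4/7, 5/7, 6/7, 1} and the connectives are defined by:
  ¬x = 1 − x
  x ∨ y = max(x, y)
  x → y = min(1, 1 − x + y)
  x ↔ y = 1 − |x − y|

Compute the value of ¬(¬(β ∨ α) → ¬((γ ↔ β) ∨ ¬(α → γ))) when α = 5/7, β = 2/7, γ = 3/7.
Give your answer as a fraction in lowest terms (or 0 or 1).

1/7

β ∨ α = 2/7 ∨ 5/7 = 5/7
¬(β ∨ α) = ¬5/7 = 2/7
γ ↔ β = 3/7 ↔ 2/7 = 6/7
α → γ = 5/7 → 3/7 = 5/7
¬(α → γ) = ¬5/7 = 2/7
(γ ↔ β) ∨ ¬(α → γ) = 6/7 ∨ 2/7 = 6/7
¬((γ ↔ β) ∨ ¬(α → γ)) = ¬6/7 = 1/7
¬(β ∨ α) → ¬((γ ↔ β) ∨ ¬(α → γ)) = 2/7 → 1/7 = 6/7
¬(¬(β ∨ α) → ¬((γ ↔ β) ∨ ¬(α → γ))) = ¬6/7 = 1/7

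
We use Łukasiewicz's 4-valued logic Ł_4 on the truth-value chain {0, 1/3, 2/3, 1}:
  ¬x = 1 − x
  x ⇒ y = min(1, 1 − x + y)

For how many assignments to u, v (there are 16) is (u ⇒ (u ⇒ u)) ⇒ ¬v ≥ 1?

4

u = 0, v = 0 ↦ 1  ≥
u = 0, v = 1/3 ↦ 2/3  <
u = 0, v = 2/3 ↦ 1/3  <
u = 0, v = 1 ↦ 0  <
u = 1/3, v = 0 ↦ 1  ≥
u = 1/3, v = 1/3 ↦ 2/3  <
u = 1/3, v = 2/3 ↦ 1/3  <
u = 1/3, v = 1 ↦ 0  <
u = 2/3, v = 0 ↦ 1  ≥
u = 2/3, v = 1/3 ↦ 2/3  <
u = 2/3, v = 2/3 ↦ 1/3  <
u = 2/3, v = 1 ↦ 0  <
u = 1, v = 0 ↦ 1  ≥
u = 1, v = 1/3 ↦ 2/3  <
u = 1, v = 2/3 ↦ 1/3  <
u = 1, v = 1 ↦ 0  <
So 4 of the 16 assignments meet the threshold.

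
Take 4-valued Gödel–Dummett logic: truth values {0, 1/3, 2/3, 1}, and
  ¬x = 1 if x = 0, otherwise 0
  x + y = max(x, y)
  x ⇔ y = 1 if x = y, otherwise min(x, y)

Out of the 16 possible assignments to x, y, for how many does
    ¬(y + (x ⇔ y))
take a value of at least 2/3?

3

x = 0, y = 0 ↦ 0  <
x = 0, y = 1/3 ↦ 0  <
x = 0, y = 2/3 ↦ 0  <
x = 0, y = 1 ↦ 0  <
x = 1/3, y = 0 ↦ 1  ≥
x = 1/3, y = 1/3 ↦ 0  <
x = 1/3, y = 2/3 ↦ 0  <
x = 1/3, y = 1 ↦ 0  <
x = 2/3, y = 0 ↦ 1  ≥
x = 2/3, y = 1/3 ↦ 0  <
x = 2/3, y = 2/3 ↦ 0  <
x = 2/3, y = 1 ↦ 0  <
x = 1, y = 0 ↦ 1  ≥
x = 1, y = 1/3 ↦ 0  <
x = 1, y = 2/3 ↦ 0  <
x = 1, y = 1 ↦ 0  <
So 3 of the 16 assignments meet the threshold.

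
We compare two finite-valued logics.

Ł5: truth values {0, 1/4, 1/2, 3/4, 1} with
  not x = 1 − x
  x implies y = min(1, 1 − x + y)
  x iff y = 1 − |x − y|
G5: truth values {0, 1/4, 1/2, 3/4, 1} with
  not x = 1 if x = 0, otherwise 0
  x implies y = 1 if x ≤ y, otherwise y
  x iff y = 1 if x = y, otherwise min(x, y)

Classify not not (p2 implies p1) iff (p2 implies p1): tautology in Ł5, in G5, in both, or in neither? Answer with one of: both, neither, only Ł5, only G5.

only Ł5

In Ł5: every assignment gives 1 — tautology.
In G5: at p1 = 1/4, p2 = 1/2 the value is 1/4 — not a tautology.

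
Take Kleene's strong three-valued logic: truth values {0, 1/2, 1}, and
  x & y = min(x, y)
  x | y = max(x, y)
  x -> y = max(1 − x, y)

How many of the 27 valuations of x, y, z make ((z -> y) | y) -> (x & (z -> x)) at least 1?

value 1: 11 assignments (counts)
value 1/2: 11 assignments
value 0: 5 assignments
So 11 of the 27 assignments meet the threshold.

11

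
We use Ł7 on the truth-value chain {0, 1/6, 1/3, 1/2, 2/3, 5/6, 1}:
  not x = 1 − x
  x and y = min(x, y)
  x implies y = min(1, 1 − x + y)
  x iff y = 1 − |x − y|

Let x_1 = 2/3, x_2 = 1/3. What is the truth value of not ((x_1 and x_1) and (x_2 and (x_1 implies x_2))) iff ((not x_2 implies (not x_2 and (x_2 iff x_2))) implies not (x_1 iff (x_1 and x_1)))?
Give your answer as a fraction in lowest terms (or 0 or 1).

x_1 and x_1 = 2/3 and 2/3 = 2/3
x_1 implies x_2 = 2/3 implies 1/3 = 2/3
x_2 and (x_1 implies x_2) = 1/3 and 2/3 = 1/3
(x_1 and x_1) and (x_2 and (x_1 implies x_2)) = 2/3 and 1/3 = 1/3
not ((x_1 and x_1) and (x_2 and (x_1 implies x_2))) = not 1/3 = 2/3
not x_2 = not 1/3 = 2/3
not x_2 = not 1/3 = 2/3
x_2 iff x_2 = 1/3 iff 1/3 = 1
not x_2 and (x_2 iff x_2) = 2/3 and 1 = 2/3
not x_2 implies (not x_2 and (x_2 iff x_2)) = 2/3 implies 2/3 = 1
x_1 and x_1 = 2/3 and 2/3 = 2/3
x_1 iff (x_1 and x_1) = 2/3 iff 2/3 = 1
not (x_1 iff (x_1 and x_1)) = not 1 = 0
(not x_2 implies (not x_2 and (x_2 iff x_2))) implies not (x_1 iff (x_1 and x_1)) = 1 implies 0 = 0
not ((x_1 and x_1) and (x_2 and (x_1 implies x_2))) iff ((not x_2 implies (not x_2 and (x_2 iff x_2))) implies not (x_1 iff (x_1 and x_1))) = 2/3 iff 0 = 1/3

1/3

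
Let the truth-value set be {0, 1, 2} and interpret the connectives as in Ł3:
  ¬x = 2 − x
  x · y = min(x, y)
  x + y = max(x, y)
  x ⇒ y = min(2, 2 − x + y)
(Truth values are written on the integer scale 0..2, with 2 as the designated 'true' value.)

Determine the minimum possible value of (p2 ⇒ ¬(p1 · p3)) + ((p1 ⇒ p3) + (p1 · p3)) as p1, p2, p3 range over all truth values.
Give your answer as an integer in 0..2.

1

Take p1 = 2, p2 = 2, p3 = 1:
p1 · p3 = 2 · 1 = 1
¬(p1 · p3) = ¬1 = 1
p2 ⇒ ¬(p1 · p3) = 2 ⇒ 1 = 1
p1 ⇒ p3 = 2 ⇒ 1 = 1
p1 · p3 = 2 · 1 = 1
(p1 ⇒ p3) + (p1 · p3) = 1 + 1 = 1
(p2 ⇒ ¬(p1 · p3)) + ((p1 ⇒ p3) + (p1 · p3)) = 1 + 1 = 1
No assignment yields a value below 1, so this is the minimum.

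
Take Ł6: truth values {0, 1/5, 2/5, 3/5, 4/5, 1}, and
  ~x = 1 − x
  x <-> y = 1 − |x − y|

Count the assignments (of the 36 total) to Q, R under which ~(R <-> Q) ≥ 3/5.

12

value 1: 2 assignments (counts)
value 4/5: 4 assignments (counts)
value 3/5: 6 assignments (counts)
value 2/5: 8 assignments
value 1/5: 10 assignments
value 0: 6 assignments
So 12 of the 36 assignments meet the threshold.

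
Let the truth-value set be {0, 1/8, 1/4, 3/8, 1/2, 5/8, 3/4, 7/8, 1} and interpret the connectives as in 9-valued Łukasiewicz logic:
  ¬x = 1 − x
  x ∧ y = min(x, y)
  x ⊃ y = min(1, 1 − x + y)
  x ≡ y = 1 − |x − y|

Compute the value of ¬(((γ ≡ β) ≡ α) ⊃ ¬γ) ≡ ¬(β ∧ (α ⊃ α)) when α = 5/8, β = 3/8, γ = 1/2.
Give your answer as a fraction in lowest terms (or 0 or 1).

γ ≡ β = 1/2 ≡ 3/8 = 7/8
(γ ≡ β) ≡ α = 7/8 ≡ 5/8 = 3/4
¬γ = ¬1/2 = 1/2
((γ ≡ β) ≡ α) ⊃ ¬γ = 3/4 ⊃ 1/2 = 3/4
¬(((γ ≡ β) ≡ α) ⊃ ¬γ) = ¬3/4 = 1/4
α ⊃ α = 5/8 ⊃ 5/8 = 1
β ∧ (α ⊃ α) = 3/8 ∧ 1 = 3/8
¬(β ∧ (α ⊃ α)) = ¬3/8 = 5/8
¬(((γ ≡ β) ≡ α) ⊃ ¬γ) ≡ ¬(β ∧ (α ⊃ α)) = 1/4 ≡ 5/8 = 5/8

5/8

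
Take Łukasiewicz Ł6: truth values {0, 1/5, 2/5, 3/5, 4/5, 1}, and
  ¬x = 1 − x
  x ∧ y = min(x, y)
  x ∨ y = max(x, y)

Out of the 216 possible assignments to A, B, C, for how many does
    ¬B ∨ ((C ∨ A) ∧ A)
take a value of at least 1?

66

value 1: 66 assignments (counts)
value 4/5: 54 assignments
value 3/5: 42 assignments
value 2/5: 30 assignments
value 1/5: 18 assignments
value 0: 6 assignments
So 66 of the 216 assignments meet the threshold.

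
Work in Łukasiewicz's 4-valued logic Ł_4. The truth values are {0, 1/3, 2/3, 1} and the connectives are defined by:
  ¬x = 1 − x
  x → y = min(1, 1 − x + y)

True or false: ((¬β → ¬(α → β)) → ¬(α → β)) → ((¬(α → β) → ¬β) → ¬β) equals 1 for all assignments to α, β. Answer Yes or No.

α = 0, β = 0 ↦ 1
α = 0, β = 1/3 ↦ 1
α = 0, β = 2/3 ↦ 1
α = 0, β = 1 ↦ 1
α = 1/3, β = 0 ↦ 1
α = 1/3, β = 1/3 ↦ 1
α = 1/3, β = 2/3 ↦ 1
α = 1/3, β = 1 ↦ 1
α = 2/3, β = 0 ↦ 1
α = 2/3, β = 1/3 ↦ 1
α = 2/3, β = 2/3 ↦ 1
α = 2/3, β = 1 ↦ 1
α = 1, β = 0 ↦ 1
α = 1, β = 1/3 ↦ 1
α = 1, β = 2/3 ↦ 1
α = 1, β = 1 ↦ 1
Every assignment gives a value ≥ 1.

Yes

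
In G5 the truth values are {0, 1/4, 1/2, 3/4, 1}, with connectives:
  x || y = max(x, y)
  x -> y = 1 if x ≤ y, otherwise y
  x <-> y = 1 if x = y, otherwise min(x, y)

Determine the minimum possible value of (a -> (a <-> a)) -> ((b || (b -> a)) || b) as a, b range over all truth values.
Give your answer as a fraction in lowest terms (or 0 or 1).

1/4

Take a = 0, b = 1/4:
a <-> a = 0 <-> 0 = 1
a -> (a <-> a) = 0 -> 1 = 1
b -> a = 1/4 -> 0 = 0
b || (b -> a) = 1/4 || 0 = 1/4
(b || (b -> a)) || b = 1/4 || 1/4 = 1/4
(a -> (a <-> a)) -> ((b || (b -> a)) || b) = 1 -> 1/4 = 1/4
No assignment yields a value below 1/4, so this is the minimum.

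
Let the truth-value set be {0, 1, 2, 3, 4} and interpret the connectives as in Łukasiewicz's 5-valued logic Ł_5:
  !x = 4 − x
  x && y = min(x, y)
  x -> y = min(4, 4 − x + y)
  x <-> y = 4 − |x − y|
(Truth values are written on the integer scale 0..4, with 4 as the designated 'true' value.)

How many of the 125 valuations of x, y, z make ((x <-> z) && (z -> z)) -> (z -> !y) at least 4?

102

value 4: 102 assignments (counts)
value 3: 12 assignments
value 2: 7 assignments
value 1: 3 assignments
value 0: 1 assignment
So 102 of the 125 assignments meet the threshold.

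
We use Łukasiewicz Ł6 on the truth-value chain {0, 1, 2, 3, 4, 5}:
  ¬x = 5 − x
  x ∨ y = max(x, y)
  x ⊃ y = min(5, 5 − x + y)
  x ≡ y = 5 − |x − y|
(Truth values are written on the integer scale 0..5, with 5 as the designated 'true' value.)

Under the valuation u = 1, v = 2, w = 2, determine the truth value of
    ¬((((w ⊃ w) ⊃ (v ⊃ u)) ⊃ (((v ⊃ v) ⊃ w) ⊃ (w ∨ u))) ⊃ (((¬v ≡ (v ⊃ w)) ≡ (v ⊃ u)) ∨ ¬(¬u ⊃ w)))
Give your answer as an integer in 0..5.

1

w ⊃ w = 2 ⊃ 2 = 5
v ⊃ u = 2 ⊃ 1 = 4
(w ⊃ w) ⊃ (v ⊃ u) = 5 ⊃ 4 = 4
v ⊃ v = 2 ⊃ 2 = 5
(v ⊃ v) ⊃ w = 5 ⊃ 2 = 2
w ∨ u = 2 ∨ 1 = 2
((v ⊃ v) ⊃ w) ⊃ (w ∨ u) = 2 ⊃ 2 = 5
((w ⊃ w) ⊃ (v ⊃ u)) ⊃ (((v ⊃ v) ⊃ w) ⊃ (w ∨ u)) = 4 ⊃ 5 = 5
¬v = ¬2 = 3
v ⊃ w = 2 ⊃ 2 = 5
¬v ≡ (v ⊃ w) = 3 ≡ 5 = 3
v ⊃ u = 2 ⊃ 1 = 4
(¬v ≡ (v ⊃ w)) ≡ (v ⊃ u) = 3 ≡ 4 = 4
¬u = ¬1 = 4
¬u ⊃ w = 4 ⊃ 2 = 3
¬(¬u ⊃ w) = ¬3 = 2
((¬v ≡ (v ⊃ w)) ≡ (v ⊃ u)) ∨ ¬(¬u ⊃ w) = 4 ∨ 2 = 4
(((w ⊃ w) ⊃ (v ⊃ u)) ⊃ (((v ⊃ v) ⊃ w) ⊃ (w ∨ u))) ⊃ (((¬v ≡ (v ⊃ w)) ≡ (v ⊃ u)) ∨ ¬(¬u ⊃ w)) = 5 ⊃ 4 = 4
¬((((w ⊃ w) ⊃ (v ⊃ u)) ⊃ (((v ⊃ v) ⊃ w) ⊃ (w ∨ u))) ⊃ (((¬v ≡ (v ⊃ w)) ≡ (v ⊃ u)) ∨ ¬(¬u ⊃ w))) = ¬4 = 1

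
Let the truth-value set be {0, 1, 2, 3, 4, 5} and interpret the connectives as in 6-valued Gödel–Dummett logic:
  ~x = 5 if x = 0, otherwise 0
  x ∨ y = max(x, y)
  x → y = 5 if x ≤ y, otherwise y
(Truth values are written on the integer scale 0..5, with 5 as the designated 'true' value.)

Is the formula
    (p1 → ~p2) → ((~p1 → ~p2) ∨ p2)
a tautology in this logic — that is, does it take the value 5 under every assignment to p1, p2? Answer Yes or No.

Counterexample: take p1 = 0, p2 = 1.
~p2 = ~1 = 0
p1 → ~p2 = 0 → 0 = 5
~p1 = ~0 = 5
~p2 = ~1 = 0
~p1 → ~p2 = 5 → 0 = 0
(~p1 → ~p2) ∨ p2 = 0 ∨ 1 = 1
(p1 → ~p2) → ((~p1 → ~p2) ∨ p2) = 5 → 1 = 1
This gives 1 ≠ 5.

No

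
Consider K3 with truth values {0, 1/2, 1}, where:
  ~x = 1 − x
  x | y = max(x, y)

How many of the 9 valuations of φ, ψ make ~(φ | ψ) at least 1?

1

φ = 0, ψ = 0 ↦ 1  ≥
φ = 0, ψ = 1/2 ↦ 1/2  <
φ = 0, ψ = 1 ↦ 0  <
φ = 1/2, ψ = 0 ↦ 1/2  <
φ = 1/2, ψ = 1/2 ↦ 1/2  <
φ = 1/2, ψ = 1 ↦ 0  <
φ = 1, ψ = 0 ↦ 0  <
φ = 1, ψ = 1/2 ↦ 0  <
φ = 1, ψ = 1 ↦ 0  <
So 1 of the 9 assignments meets the threshold.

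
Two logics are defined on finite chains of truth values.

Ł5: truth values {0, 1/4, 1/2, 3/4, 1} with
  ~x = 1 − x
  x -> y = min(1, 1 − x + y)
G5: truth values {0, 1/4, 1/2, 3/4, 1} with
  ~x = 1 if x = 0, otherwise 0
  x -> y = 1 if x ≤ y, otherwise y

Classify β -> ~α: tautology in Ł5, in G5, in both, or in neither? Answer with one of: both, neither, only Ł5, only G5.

neither

In Ł5: at α = 1/4, β = 1 the value is 3/4 — not a tautology.
In G5: at α = 1/4, β = 1/4 the value is 0 — not a tautology.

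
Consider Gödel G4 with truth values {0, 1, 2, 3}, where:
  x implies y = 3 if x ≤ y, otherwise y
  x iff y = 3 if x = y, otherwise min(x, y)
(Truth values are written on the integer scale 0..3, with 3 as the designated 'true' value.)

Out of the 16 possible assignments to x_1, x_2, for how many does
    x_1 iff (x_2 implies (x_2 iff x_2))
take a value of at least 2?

8

x_1 = 0, x_2 = 0 ↦ 0  <
x_1 = 0, x_2 = 1 ↦ 0  <
x_1 = 0, x_2 = 2 ↦ 0  <
x_1 = 0, x_2 = 3 ↦ 0  <
x_1 = 1, x_2 = 0 ↦ 1  <
x_1 = 1, x_2 = 1 ↦ 1  <
x_1 = 1, x_2 = 2 ↦ 1  <
x_1 = 1, x_2 = 3 ↦ 1  <
x_1 = 2, x_2 = 0 ↦ 2  ≥
x_1 = 2, x_2 = 1 ↦ 2  ≥
x_1 = 2, x_2 = 2 ↦ 2  ≥
x_1 = 2, x_2 = 3 ↦ 2  ≥
x_1 = 3, x_2 = 0 ↦ 3  ≥
x_1 = 3, x_2 = 1 ↦ 3  ≥
x_1 = 3, x_2 = 2 ↦ 3  ≥
x_1 = 3, x_2 = 3 ↦ 3  ≥
So 8 of the 16 assignments meet the threshold.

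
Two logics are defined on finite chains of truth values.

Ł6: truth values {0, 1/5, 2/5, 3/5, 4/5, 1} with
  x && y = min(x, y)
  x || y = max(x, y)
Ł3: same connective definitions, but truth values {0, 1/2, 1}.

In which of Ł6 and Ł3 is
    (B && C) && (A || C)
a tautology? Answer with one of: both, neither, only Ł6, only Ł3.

neither

In Ł6: at A = 0, B = 0, C = 0 the value is 0 — not a tautology.
In Ł3: at A = 0, B = 0, C = 0 the value is 0 — not a tautology.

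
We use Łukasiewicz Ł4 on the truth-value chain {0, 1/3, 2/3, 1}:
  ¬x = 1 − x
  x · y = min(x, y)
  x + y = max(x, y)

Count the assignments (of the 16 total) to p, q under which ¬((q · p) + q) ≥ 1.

4

p = 0, q = 0 ↦ 1  ≥
p = 0, q = 1/3 ↦ 2/3  <
p = 0, q = 2/3 ↦ 1/3  <
p = 0, q = 1 ↦ 0  <
p = 1/3, q = 0 ↦ 1  ≥
p = 1/3, q = 1/3 ↦ 2/3  <
p = 1/3, q = 2/3 ↦ 1/3  <
p = 1/3, q = 1 ↦ 0  <
p = 2/3, q = 0 ↦ 1  ≥
p = 2/3, q = 1/3 ↦ 2/3  <
p = 2/3, q = 2/3 ↦ 1/3  <
p = 2/3, q = 1 ↦ 0  <
p = 1, q = 0 ↦ 1  ≥
p = 1, q = 1/3 ↦ 2/3  <
p = 1, q = 2/3 ↦ 1/3  <
p = 1, q = 1 ↦ 0  <
So 4 of the 16 assignments meet the threshold.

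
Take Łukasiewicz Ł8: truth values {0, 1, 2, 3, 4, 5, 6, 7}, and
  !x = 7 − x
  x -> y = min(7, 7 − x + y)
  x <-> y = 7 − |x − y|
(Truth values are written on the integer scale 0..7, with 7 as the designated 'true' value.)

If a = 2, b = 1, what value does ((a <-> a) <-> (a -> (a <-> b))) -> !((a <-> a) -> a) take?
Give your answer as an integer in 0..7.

5

a <-> a = 2 <-> 2 = 7
a <-> b = 2 <-> 1 = 6
a -> (a <-> b) = 2 -> 6 = 7
(a <-> a) <-> (a -> (a <-> b)) = 7 <-> 7 = 7
a <-> a = 2 <-> 2 = 7
(a <-> a) -> a = 7 -> 2 = 2
!((a <-> a) -> a) = !2 = 5
((a <-> a) <-> (a -> (a <-> b))) -> !((a <-> a) -> a) = 7 -> 5 = 5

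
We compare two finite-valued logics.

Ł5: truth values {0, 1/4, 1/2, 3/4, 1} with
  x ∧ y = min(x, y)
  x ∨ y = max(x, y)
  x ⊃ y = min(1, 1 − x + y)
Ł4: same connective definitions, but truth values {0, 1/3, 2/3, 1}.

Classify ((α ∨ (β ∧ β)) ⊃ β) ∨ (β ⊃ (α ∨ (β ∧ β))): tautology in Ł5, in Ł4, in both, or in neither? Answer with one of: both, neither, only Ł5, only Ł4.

both

In Ł5: every assignment gives 1 — tautology.
In Ł4: every assignment gives 1 — tautology.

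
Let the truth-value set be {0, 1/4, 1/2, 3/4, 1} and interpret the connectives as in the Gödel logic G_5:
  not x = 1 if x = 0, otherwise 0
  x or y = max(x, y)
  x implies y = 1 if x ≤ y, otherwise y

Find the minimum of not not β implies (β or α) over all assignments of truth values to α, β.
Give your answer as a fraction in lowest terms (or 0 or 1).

1/4

Take α = 0, β = 1/4:
not β = not 1/4 = 0
not not β = not 0 = 1
β or α = 1/4 or 0 = 1/4
not not β implies (β or α) = 1 implies 1/4 = 1/4
No assignment yields a value below 1/4, so this is the minimum.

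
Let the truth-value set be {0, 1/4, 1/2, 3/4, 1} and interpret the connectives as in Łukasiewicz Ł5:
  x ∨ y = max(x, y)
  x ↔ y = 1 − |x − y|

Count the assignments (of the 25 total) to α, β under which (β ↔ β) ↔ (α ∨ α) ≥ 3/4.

value 1: 5 assignments (counts)
value 3/4: 5 assignments (counts)
value 1/2: 5 assignments
value 1/4: 5 assignments
value 0: 5 assignments
So 10 of the 25 assignments meet the threshold.

10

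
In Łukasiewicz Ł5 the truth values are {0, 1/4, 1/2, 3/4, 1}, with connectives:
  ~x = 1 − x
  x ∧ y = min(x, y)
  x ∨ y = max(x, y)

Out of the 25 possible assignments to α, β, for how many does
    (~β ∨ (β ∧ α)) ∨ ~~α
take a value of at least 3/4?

value 1: 9 assignments (counts)
value 3/4: 7 assignments (counts)
value 1/2: 5 assignments
value 1/4: 3 assignments
value 0: 1 assignment
So 16 of the 25 assignments meet the threshold.

16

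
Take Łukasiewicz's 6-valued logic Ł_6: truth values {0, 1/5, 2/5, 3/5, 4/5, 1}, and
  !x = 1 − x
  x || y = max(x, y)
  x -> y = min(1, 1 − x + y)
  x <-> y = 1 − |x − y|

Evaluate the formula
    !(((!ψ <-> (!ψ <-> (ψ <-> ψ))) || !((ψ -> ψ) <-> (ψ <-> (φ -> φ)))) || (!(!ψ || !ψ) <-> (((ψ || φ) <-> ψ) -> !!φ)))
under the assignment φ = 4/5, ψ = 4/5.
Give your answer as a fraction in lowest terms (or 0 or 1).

!ψ = !4/5 = 1/5
!ψ = !4/5 = 1/5
ψ <-> ψ = 4/5 <-> 4/5 = 1
!ψ <-> (ψ <-> ψ) = 1/5 <-> 1 = 1/5
!ψ <-> (!ψ <-> (ψ <-> ψ)) = 1/5 <-> 1/5 = 1
ψ -> ψ = 4/5 -> 4/5 = 1
φ -> φ = 4/5 -> 4/5 = 1
ψ <-> (φ -> φ) = 4/5 <-> 1 = 4/5
(ψ -> ψ) <-> (ψ <-> (φ -> φ)) = 1 <-> 4/5 = 4/5
!((ψ -> ψ) <-> (ψ <-> (φ -> φ))) = !4/5 = 1/5
(!ψ <-> (!ψ <-> (ψ <-> ψ))) || !((ψ -> ψ) <-> (ψ <-> (φ -> φ))) = 1 || 1/5 = 1
!ψ = !4/5 = 1/5
!ψ = !4/5 = 1/5
!ψ || !ψ = 1/5 || 1/5 = 1/5
!(!ψ || !ψ) = !1/5 = 4/5
ψ || φ = 4/5 || 4/5 = 4/5
(ψ || φ) <-> ψ = 4/5 <-> 4/5 = 1
!φ = !4/5 = 1/5
!!φ = !1/5 = 4/5
((ψ || φ) <-> ψ) -> !!φ = 1 -> 4/5 = 4/5
!(!ψ || !ψ) <-> (((ψ || φ) <-> ψ) -> !!φ) = 4/5 <-> 4/5 = 1
((!ψ <-> (!ψ <-> (ψ <-> ψ))) || !((ψ -> ψ) <-> (ψ <-> (φ -> φ)))) || (!(!ψ || !ψ) <-> (((ψ || φ) <-> ψ) -> !!φ)) = 1 || 1 = 1
!(((!ψ <-> (!ψ <-> (ψ <-> ψ))) || !((ψ -> ψ) <-> (ψ <-> (φ -> φ)))) || (!(!ψ || !ψ) <-> (((ψ || φ) <-> ψ) -> !!φ))) = !1 = 0

0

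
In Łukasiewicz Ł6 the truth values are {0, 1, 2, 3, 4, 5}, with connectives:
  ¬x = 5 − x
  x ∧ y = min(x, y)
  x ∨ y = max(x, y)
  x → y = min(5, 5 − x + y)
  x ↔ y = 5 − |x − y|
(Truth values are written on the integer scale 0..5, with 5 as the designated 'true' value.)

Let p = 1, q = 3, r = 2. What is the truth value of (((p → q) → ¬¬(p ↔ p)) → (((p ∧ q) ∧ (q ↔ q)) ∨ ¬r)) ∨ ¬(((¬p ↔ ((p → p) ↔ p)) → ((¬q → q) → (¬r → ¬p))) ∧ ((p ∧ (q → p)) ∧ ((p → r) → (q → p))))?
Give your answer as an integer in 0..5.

p → q = 1 → 3 = 5
p ↔ p = 1 ↔ 1 = 5
¬(p ↔ p) = ¬5 = 0
¬¬(p ↔ p) = ¬0 = 5
(p → q) → ¬¬(p ↔ p) = 5 → 5 = 5
p ∧ q = 1 ∧ 3 = 1
q ↔ q = 3 ↔ 3 = 5
(p ∧ q) ∧ (q ↔ q) = 1 ∧ 5 = 1
¬r = ¬2 = 3
((p ∧ q) ∧ (q ↔ q)) ∨ ¬r = 1 ∨ 3 = 3
((p → q) → ¬¬(p ↔ p)) → (((p ∧ q) ∧ (q ↔ q)) ∨ ¬r) = 5 → 3 = 3
¬p = ¬1 = 4
p → p = 1 → 1 = 5
(p → p) ↔ p = 5 ↔ 1 = 1
¬p ↔ ((p → p) ↔ p) = 4 ↔ 1 = 2
¬q = ¬3 = 2
¬q → q = 2 → 3 = 5
¬r = ¬2 = 3
¬p = ¬1 = 4
¬r → ¬p = 3 → 4 = 5
(¬q → q) → (¬r → ¬p) = 5 → 5 = 5
(¬p ↔ ((p → p) ↔ p)) → ((¬q → q) → (¬r → ¬p)) = 2 → 5 = 5
q → p = 3 → 1 = 3
p ∧ (q → p) = 1 ∧ 3 = 1
p → r = 1 → 2 = 5
q → p = 3 → 1 = 3
(p → r) → (q → p) = 5 → 3 = 3
(p ∧ (q → p)) ∧ ((p → r) → (q → p)) = 1 ∧ 3 = 1
((¬p ↔ ((p → p) ↔ p)) → ((¬q → q) → (¬r → ¬p))) ∧ ((p ∧ (q → p)) ∧ ((p → r) → (q → p))) = 5 ∧ 1 = 1
¬(((¬p ↔ ((p → p) ↔ p)) → ((¬q → q) → (¬r → ¬p))) ∧ ((p ∧ (q → p)) ∧ ((p → r) → (q → p)))) = ¬1 = 4
(((p → q) → ¬¬(p ↔ p)) → (((p ∧ q) ∧ (q ↔ q)) ∨ ¬r)) ∨ ¬(((¬p ↔ ((p → p) ↔ p)) → ((¬q → q) → (¬r → ¬p))) ∧ ((p ∧ (q → p)) ∧ ((p → r) → (q → p)))) = 3 ∨ 4 = 4

4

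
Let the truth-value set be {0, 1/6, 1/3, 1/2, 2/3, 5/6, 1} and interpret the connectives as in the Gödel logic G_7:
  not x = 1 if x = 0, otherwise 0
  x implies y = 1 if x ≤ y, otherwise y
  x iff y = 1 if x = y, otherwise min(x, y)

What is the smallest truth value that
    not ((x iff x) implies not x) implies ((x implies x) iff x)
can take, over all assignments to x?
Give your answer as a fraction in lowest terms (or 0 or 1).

1/6

Take x = 1/6:
x iff x = 1/6 iff 1/6 = 1
not x = not 1/6 = 0
(x iff x) implies not x = 1 implies 0 = 0
not ((x iff x) implies not x) = not 0 = 1
x implies x = 1/6 implies 1/6 = 1
(x implies x) iff x = 1 iff 1/6 = 1/6
not ((x iff x) implies not x) implies ((x implies x) iff x) = 1 implies 1/6 = 1/6
No assignment yields a value below 1/6, so this is the minimum.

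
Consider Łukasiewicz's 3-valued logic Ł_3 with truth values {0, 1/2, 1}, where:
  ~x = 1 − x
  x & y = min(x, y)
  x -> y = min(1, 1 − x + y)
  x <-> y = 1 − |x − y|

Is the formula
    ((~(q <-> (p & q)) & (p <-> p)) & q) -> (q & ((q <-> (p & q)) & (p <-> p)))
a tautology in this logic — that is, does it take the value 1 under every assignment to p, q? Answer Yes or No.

Counterexample: take p = 0, q = 1.
p & q = 0 & 1 = 0
q <-> (p & q) = 1 <-> 0 = 0
~(q <-> (p & q)) = ~0 = 1
p <-> p = 0 <-> 0 = 1
~(q <-> (p & q)) & (p <-> p) = 1 & 1 = 1
(~(q <-> (p & q)) & (p <-> p)) & q = 1 & 1 = 1
p & q = 0 & 1 = 0
q <-> (p & q) = 1 <-> 0 = 0
p <-> p = 0 <-> 0 = 1
(q <-> (p & q)) & (p <-> p) = 0 & 1 = 0
q & ((q <-> (p & q)) & (p <-> p)) = 1 & 0 = 0
((~(q <-> (p & q)) & (p <-> p)) & q) -> (q & ((q <-> (p & q)) & (p <-> p))) = 1 -> 0 = 0
This gives 0 ≠ 1.

No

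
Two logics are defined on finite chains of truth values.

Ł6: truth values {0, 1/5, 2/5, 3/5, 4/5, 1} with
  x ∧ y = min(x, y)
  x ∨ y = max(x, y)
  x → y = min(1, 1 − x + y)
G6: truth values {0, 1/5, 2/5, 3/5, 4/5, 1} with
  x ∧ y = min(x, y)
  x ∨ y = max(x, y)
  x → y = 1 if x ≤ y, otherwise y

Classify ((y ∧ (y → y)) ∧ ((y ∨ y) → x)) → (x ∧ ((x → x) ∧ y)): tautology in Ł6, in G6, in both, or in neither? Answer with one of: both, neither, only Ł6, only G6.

In Ł6: at x = 0, y = 1/5 the value is 4/5 — not a tautology.
In G6: every assignment gives 1 — tautology.

only G6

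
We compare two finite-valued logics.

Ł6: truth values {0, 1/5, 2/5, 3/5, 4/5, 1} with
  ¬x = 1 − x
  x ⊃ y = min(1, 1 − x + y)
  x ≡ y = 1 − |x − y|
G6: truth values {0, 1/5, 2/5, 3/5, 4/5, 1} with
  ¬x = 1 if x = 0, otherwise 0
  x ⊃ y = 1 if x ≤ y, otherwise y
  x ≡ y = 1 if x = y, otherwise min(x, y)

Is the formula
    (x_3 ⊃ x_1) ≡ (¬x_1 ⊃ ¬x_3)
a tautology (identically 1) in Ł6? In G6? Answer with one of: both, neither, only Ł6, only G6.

only Ł6

In Ł6: every assignment gives 1 — tautology.
In G6: at x_1 = 1/5, x_3 = 2/5 the value is 1/5 — not a tautology.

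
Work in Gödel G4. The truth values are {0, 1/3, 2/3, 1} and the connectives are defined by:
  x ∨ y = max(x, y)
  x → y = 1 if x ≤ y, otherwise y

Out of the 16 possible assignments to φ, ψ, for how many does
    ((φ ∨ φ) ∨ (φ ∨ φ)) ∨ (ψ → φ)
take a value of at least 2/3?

φ = 0, ψ = 0 ↦ 1  ≥
φ = 0, ψ = 1/3 ↦ 0  <
φ = 0, ψ = 2/3 ↦ 0  <
φ = 0, ψ = 1 ↦ 0  <
φ = 1/3, ψ = 0 ↦ 1  ≥
φ = 1/3, ψ = 1/3 ↦ 1  ≥
φ = 1/3, ψ = 2/3 ↦ 1/3  <
φ = 1/3, ψ = 1 ↦ 1/3  <
φ = 2/3, ψ = 0 ↦ 1  ≥
φ = 2/3, ψ = 1/3 ↦ 1  ≥
φ = 2/3, ψ = 2/3 ↦ 1  ≥
φ = 2/3, ψ = 1 ↦ 2/3  ≥
φ = 1, ψ = 0 ↦ 1  ≥
φ = 1, ψ = 1/3 ↦ 1  ≥
φ = 1, ψ = 2/3 ↦ 1  ≥
φ = 1, ψ = 1 ↦ 1  ≥
So 11 of the 16 assignments meet the threshold.

11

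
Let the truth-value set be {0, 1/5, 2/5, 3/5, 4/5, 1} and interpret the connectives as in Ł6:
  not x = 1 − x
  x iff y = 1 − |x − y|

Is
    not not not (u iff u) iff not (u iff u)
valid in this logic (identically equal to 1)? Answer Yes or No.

Yes

u = 0 ↦ 1
u = 1/5 ↦ 1
u = 2/5 ↦ 1
u = 3/5 ↦ 1
u = 4/5 ↦ 1
u = 1 ↦ 1
Every assignment gives a value ≥ 1.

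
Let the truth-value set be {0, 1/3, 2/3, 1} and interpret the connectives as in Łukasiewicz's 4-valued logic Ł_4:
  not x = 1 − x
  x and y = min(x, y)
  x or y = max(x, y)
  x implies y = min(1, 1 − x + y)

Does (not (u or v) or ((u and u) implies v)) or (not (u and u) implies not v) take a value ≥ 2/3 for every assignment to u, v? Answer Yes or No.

u = 0, v = 0 ↦ 1
u = 0, v = 1/3 ↦ 1
u = 0, v = 2/3 ↦ 1
u = 0, v = 1 ↦ 1
u = 1/3, v = 0 ↦ 1
u = 1/3, v = 1/3 ↦ 1
u = 1/3, v = 2/3 ↦ 1
u = 1/3, v = 1 ↦ 1
u = 2/3, v = 0 ↦ 1
u = 2/3, v = 1/3 ↦ 1
u = 2/3, v = 2/3 ↦ 1
u = 2/3, v = 1 ↦ 1
u = 1, v = 0 ↦ 1
u = 1, v = 1/3 ↦ 1
u = 1, v = 2/3 ↦ 1
u = 1, v = 1 ↦ 1
Every assignment gives a value ≥ 2/3.

Yes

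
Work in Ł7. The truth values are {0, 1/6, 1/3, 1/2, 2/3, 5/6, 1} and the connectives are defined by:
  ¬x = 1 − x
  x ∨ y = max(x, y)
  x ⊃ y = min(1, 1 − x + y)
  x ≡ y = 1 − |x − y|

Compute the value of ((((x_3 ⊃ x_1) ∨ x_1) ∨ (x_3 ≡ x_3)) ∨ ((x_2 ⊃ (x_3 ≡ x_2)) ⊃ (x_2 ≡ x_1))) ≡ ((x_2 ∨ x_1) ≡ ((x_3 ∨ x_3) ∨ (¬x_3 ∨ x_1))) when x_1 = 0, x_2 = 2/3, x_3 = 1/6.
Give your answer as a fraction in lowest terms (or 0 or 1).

x_3 ⊃ x_1 = 1/6 ⊃ 0 = 5/6
(x_3 ⊃ x_1) ∨ x_1 = 5/6 ∨ 0 = 5/6
x_3 ≡ x_3 = 1/6 ≡ 1/6 = 1
((x_3 ⊃ x_1) ∨ x_1) ∨ (x_3 ≡ x_3) = 5/6 ∨ 1 = 1
x_3 ≡ x_2 = 1/6 ≡ 2/3 = 1/2
x_2 ⊃ (x_3 ≡ x_2) = 2/3 ⊃ 1/2 = 5/6
x_2 ≡ x_1 = 2/3 ≡ 0 = 1/3
(x_2 ⊃ (x_3 ≡ x_2)) ⊃ (x_2 ≡ x_1) = 5/6 ⊃ 1/3 = 1/2
(((x_3 ⊃ x_1) ∨ x_1) ∨ (x_3 ≡ x_3)) ∨ ((x_2 ⊃ (x_3 ≡ x_2)) ⊃ (x_2 ≡ x_1)) = 1 ∨ 1/2 = 1
x_2 ∨ x_1 = 2/3 ∨ 0 = 2/3
x_3 ∨ x_3 = 1/6 ∨ 1/6 = 1/6
¬x_3 = ¬1/6 = 5/6
¬x_3 ∨ x_1 = 5/6 ∨ 0 = 5/6
(x_3 ∨ x_3) ∨ (¬x_3 ∨ x_1) = 1/6 ∨ 5/6 = 5/6
(x_2 ∨ x_1) ≡ ((x_3 ∨ x_3) ∨ (¬x_3 ∨ x_1)) = 2/3 ≡ 5/6 = 5/6
((((x_3 ⊃ x_1) ∨ x_1) ∨ (x_3 ≡ x_3)) ∨ ((x_2 ⊃ (x_3 ≡ x_2)) ⊃ (x_2 ≡ x_1))) ≡ ((x_2 ∨ x_1) ≡ ((x_3 ∨ x_3) ∨ (¬x_3 ∨ x_1))) = 1 ≡ 5/6 = 5/6

5/6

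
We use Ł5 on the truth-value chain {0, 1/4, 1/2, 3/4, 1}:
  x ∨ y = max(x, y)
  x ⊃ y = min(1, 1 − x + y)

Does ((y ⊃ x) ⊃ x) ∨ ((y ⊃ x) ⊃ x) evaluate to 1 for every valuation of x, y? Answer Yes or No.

No

Counterexample: take x = 0, y = 0.
y ⊃ x = 0 ⊃ 0 = 1
(y ⊃ x) ⊃ x = 1 ⊃ 0 = 0
y ⊃ x = 0 ⊃ 0 = 1
(y ⊃ x) ⊃ x = 1 ⊃ 0 = 0
((y ⊃ x) ⊃ x) ∨ ((y ⊃ x) ⊃ x) = 0 ∨ 0 = 0
This gives 0 ≠ 1.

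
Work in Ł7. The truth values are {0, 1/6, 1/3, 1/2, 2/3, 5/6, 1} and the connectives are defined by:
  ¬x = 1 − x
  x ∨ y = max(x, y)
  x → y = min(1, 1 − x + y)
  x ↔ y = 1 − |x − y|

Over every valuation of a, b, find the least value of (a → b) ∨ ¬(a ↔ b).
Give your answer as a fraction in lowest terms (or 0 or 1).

Take a = 1/2, b = 0:
a → b = 1/2 → 0 = 1/2
a ↔ b = 1/2 ↔ 0 = 1/2
¬(a ↔ b) = ¬1/2 = 1/2
(a → b) ∨ ¬(a ↔ b) = 1/2 ∨ 1/2 = 1/2
No assignment yields a value below 1/2, so this is the minimum.

1/2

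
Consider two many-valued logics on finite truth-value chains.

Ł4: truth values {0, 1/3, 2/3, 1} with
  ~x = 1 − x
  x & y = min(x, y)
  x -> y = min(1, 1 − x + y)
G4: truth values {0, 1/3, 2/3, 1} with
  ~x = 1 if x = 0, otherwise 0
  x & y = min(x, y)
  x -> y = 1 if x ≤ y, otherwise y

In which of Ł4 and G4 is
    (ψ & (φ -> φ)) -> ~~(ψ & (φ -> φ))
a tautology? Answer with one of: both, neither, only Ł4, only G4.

In Ł4: every assignment gives 1 — tautology.
In G4: every assignment gives 1 — tautology.

both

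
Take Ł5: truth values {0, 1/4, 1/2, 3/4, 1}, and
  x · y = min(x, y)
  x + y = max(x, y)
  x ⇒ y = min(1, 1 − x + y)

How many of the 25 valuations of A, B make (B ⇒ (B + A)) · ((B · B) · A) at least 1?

1

value 1: 1 assignment (counts)
value 3/4: 3 assignments
value 1/2: 5 assignments
value 1/4: 7 assignments
value 0: 9 assignments
So 1 of the 25 assignments meets the threshold.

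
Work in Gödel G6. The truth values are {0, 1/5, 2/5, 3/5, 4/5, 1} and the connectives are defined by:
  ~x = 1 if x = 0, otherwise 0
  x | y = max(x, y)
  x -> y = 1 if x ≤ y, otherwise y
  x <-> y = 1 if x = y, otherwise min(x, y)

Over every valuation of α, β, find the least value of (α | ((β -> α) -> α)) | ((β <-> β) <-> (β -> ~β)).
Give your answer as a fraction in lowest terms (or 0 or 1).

1/5

Take α = 1/5, β = 1/5:
β -> α = 1/5 -> 1/5 = 1
(β -> α) -> α = 1 -> 1/5 = 1/5
α | ((β -> α) -> α) = 1/5 | 1/5 = 1/5
β <-> β = 1/5 <-> 1/5 = 1
~β = ~1/5 = 0
β -> ~β = 1/5 -> 0 = 0
(β <-> β) <-> (β -> ~β) = 1 <-> 0 = 0
(α | ((β -> α) -> α)) | ((β <-> β) <-> (β -> ~β)) = 1/5 | 0 = 1/5
No assignment yields a value below 1/5, so this is the minimum.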